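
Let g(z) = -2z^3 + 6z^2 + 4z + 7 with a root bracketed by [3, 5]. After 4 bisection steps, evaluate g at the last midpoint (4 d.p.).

-3.7773

g(4) = -9 < 0, so the root lies in [3, 4]
g(3.5) = 8.75 > 0, so the root lies in [3.5, 4]
g(3.75) = 0.90625 > 0, so the root lies in [3.75, 4]
g(3.875) = -3.7773 < 0, so the root lies in [3.75, 3.875]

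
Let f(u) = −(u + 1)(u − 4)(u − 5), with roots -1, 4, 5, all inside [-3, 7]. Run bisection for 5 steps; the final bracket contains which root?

-1

f(2) = -18 < 0, so the root lies in [-3, 2]
f(-0.5) = -12.375 < 0, so the root lies in [-3, -0.5]
f(-1.75) = 29.109375 > 0, so the root lies in [-1.75, -0.5]
f(-1.125) = 3.9238 > 0, so the root lies in [-1.125, -0.5]
f(-0.8125) = -5.2449 < 0, so the root lies in [-1.125, -0.8125]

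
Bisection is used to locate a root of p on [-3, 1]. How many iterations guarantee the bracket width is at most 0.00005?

Width after n steps is 4/2^n. Need 2^n ≥ 4/0.00005 = 80000.
2^16 = 65536 < 80000 ≤ 2^17 = 131072, so n = 17.

17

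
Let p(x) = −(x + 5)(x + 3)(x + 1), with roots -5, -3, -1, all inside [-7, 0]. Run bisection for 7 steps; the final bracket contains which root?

x = -3.5 gives p = -1.875, negative; keep [-7, -3.5]
x = -5.25 gives p = 2.390625, positive; keep [-5.25, -3.5]
x = -4.375 gives p = -2.900391, negative; keep [-5.25, -4.375]
x = -4.8125 gives p = -1.2957, negative; keep [-5.25, -4.8125]
x = -5.03125 gives p = 0.2559, positive; keep [-5.03125, -4.8125]
x = -4.921875 gives p = -0.5889, negative; keep [-5.03125, -4.921875]
x = -4.9765625 gives p = -0.1842, negative; keep [-5.03125, -4.9765625]

-5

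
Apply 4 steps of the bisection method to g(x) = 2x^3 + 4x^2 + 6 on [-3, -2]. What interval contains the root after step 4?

[-2.5, -2.4375]

midpoint -2.5: g = -0.25 < 0 → [-2.5, -2]
midpoint -2.25: g = 3.46875 > 0 → [-2.5, -2.25]
midpoint -2.375: g = 1.769531 > 0 → [-2.5, -2.375]
midpoint -2.4375: g = 0.8013 > 0 → [-2.5, -2.4375]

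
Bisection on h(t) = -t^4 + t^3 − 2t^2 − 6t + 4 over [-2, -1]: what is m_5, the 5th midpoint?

midpoint -1.5: h = 0.0625 > 0 → [-2, -1.5]
midpoint -1.75: h = -6.363281 < 0 → [-1.75, -1.5]
midpoint -1.625: h = -2.795166 < 0 → [-1.625, -1.5]
midpoint -1.5625: h = -1.283 < 0 → [-1.5625, -1.5]
midpoint -1.53125: h = -0.5901 < 0 → [-1.53125, -1.5]

-1.53125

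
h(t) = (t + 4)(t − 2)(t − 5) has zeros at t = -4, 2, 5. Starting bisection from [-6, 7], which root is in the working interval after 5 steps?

-4

m = 0.5, h(m) = 30.375 (+); new bracket [-6, 0.5]
m = -2.75, h(m) = 46.015625 (+); new bracket [-6, -2.75]
m = -4.375, h(m) = -22.412109 (−); new bracket [-4.375, -2.75]
m = -3.5625, h(m) = 20.8376 (+); new bracket [-4.375, -3.5625]
m = -3.96875, h(m) = 1.6729 (+); new bracket [-4.375, -3.96875]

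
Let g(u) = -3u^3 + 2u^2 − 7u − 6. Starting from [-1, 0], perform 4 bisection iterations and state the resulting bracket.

[-0.6875, -0.625]

midpoint -0.5: g = -1.625 < 0 → [-1, -0.5]
midpoint -0.75: g = 1.640625 > 0 → [-0.75, -0.5]
midpoint -0.625: g = -0.111328 < 0 → [-0.75, -0.625]
midpoint -0.6875: g = 0.7327 > 0 → [-0.6875, -0.625]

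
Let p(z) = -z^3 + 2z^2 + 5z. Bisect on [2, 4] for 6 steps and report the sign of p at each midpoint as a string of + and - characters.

+-+++-

z = 3 gives p = 6, positive; keep [3, 4]
z = 3.5 gives p = -0.875, negative; keep [3, 3.5]
z = 3.25 gives p = 3.046875, positive; keep [3.25, 3.5]
z = 3.375 gives p = 1.2129, positive; keep [3.375, 3.5]
z = 3.4375 gives p = 0.2014, positive; keep [3.4375, 3.5]
z = 3.46875 gives p = -0.3286, negative; keep [3.4375, 3.46875]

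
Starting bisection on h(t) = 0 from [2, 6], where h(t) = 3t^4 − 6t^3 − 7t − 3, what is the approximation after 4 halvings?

h(4) = 353 > 0, so the root lies in [2, 4]
h(3) = 57 > 0, so the root lies in [2, 3]
h(2.5) = 2.9375 > 0, so the root lies in [2, 2.5]
h(2.25) = -10.207 < 0, so the root lies in [2.25, 2.5]

2.25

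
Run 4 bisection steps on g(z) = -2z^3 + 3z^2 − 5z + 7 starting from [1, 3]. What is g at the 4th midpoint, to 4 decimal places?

m = 2, g(m) = -7 (−); new bracket [1, 2]
m = 1.5, g(m) = -0.5 (−); new bracket [1, 1.5]
m = 1.25, g(m) = 1.53125 (+); new bracket [1.25, 1.5]
m = 1.375, g(m) = 0.5977 (+); new bracket [1.375, 1.5]

0.5977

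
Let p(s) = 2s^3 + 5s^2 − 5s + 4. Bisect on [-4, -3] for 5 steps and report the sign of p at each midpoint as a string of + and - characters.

-++-+

p(-3.5) = -3 < 0, so the root lies in [-3.5, -3]
p(-3.25) = 4.40625 > 0, so the root lies in [-3.5, -3.25]
p(-3.375) = 0.941406 > 0, so the root lies in [-3.5, -3.375]
p(-3.4375) = -0.9683 < 0, so the root lies in [-3.4375, -3.375]
p(-3.40625) = 0.0016 > 0, so the root lies in [-3.4375, -3.40625]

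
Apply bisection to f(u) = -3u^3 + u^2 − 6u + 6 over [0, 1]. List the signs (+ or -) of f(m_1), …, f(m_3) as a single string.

++-

f(0.5) = 2.875 > 0, so the root lies in [0.5, 1]
f(0.75) = 0.796875 > 0, so the root lies in [0.75, 1]
f(0.875) = -0.494141 < 0, so the root lies in [0.75, 0.875]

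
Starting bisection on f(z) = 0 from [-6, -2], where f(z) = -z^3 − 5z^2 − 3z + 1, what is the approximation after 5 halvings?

m = -4, f(m) = -3 (−); new bracket [-6, -4]
m = -5, f(m) = 16 (+); new bracket [-5, -4]
m = -4.5, f(m) = 4.375 (+); new bracket [-4.5, -4]
m = -4.25, f(m) = 0.2031 (+); new bracket [-4.25, -4]
m = -4.125, f(m) = -1.5137 (−); new bracket [-4.25, -4.125]

-4.125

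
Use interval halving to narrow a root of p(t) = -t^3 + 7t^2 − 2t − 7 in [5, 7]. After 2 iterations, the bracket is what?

[6.5, 7]

m = 6, p(m) = 17 (+); new bracket [6, 7]
m = 6.5, p(m) = 1.125 (+); new bracket [6.5, 7]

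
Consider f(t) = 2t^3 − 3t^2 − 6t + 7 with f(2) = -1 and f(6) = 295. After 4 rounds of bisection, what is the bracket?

[2, 2.25]

m = 4, f(m) = 63 (+); new bracket [2, 4]
m = 3, f(m) = 16 (+); new bracket [2, 3]
m = 2.5, f(m) = 4.5 (+); new bracket [2, 2.5]
m = 2.25, f(m) = 1.0938 (+); new bracket [2, 2.25]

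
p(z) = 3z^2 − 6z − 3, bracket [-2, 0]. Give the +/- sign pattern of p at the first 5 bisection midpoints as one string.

m = -1, p(m) = 6 (+); new bracket [-1, 0]
m = -0.5, p(m) = 0.75 (+); new bracket [-0.5, 0]
m = -0.25, p(m) = -1.3125 (−); new bracket [-0.5, -0.25]
m = -0.375, p(m) = -0.3281 (−); new bracket [-0.5, -0.375]
m = -0.4375, p(m) = 0.1992 (+); new bracket [-0.4375, -0.375]

++--+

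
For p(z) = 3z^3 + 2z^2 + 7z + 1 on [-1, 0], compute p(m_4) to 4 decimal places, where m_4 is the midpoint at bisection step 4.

midpoint -0.5: p = -2.375 < 0 → [-0.5, 0]
midpoint -0.25: p = -0.671875 < 0 → [-0.25, 0]
midpoint -0.125: p = 0.150391 > 0 → [-0.25, -0.125]
midpoint -0.1875: p = -0.262 < 0 → [-0.1875, -0.125]

-0.2620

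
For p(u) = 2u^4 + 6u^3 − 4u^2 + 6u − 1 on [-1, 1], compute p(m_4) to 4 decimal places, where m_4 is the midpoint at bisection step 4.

-0.3003

p(0) = -1 < 0, so the root lies in [0, 1]
p(0.5) = 1.875 > 0, so the root lies in [0, 0.5]
p(0.25) = 0.351562 > 0, so the root lies in [0, 0.25]
p(0.125) = -0.3003 < 0, so the root lies in [0.125, 0.25]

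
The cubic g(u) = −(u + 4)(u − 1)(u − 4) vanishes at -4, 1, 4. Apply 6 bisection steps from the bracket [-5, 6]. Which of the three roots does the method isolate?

m = 0.5, g(m) = -7.875 (−); new bracket [-5, 0.5]
m = -2.25, g(m) = -35.546875 (−); new bracket [-5, -2.25]
m = -3.625, g(m) = -13.224609 (−); new bracket [-5, -3.625]
m = -4.3125, g(m) = 13.8 (+); new bracket [-4.3125, -3.625]
m = -3.96875, g(m) = -1.2373 (−); new bracket [-4.3125, -3.96875]
m = -4.140625, g(m) = 5.8849 (+); new bracket [-4.140625, -3.96875]

-4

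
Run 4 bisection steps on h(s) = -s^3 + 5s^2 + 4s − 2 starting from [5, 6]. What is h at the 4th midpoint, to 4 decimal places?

m = 5.5, h(m) = 4.875 (+); new bracket [5.5, 6]
m = 5.75, h(m) = -3.796875 (−); new bracket [5.5, 5.75]
m = 5.625, h(m) = 0.724609 (+); new bracket [5.625, 5.75]
m = 5.6875, h(m) = -1.489 (−); new bracket [5.625, 5.6875]

-1.4890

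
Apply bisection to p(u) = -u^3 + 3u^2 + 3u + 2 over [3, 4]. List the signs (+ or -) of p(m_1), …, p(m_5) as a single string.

+++--

u = 3.5 gives p = 6.375, positive; keep [3.5, 4]
u = 3.75 gives p = 2.703125, positive; keep [3.75, 4]
u = 3.875 gives p = 0.486328, positive; keep [3.875, 4]
u = 3.9375 gives p = -0.7224, negative; keep [3.875, 3.9375]
u = 3.90625 gives p = -0.1095, negative; keep [3.875, 3.90625]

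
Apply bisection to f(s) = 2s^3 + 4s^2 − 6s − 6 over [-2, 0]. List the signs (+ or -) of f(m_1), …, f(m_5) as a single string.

+--++

m = -1, f(m) = 2 (+); new bracket [-1, 0]
m = -0.5, f(m) = -2.25 (−); new bracket [-1, -0.5]
m = -0.75, f(m) = -0.09375 (−); new bracket [-1, -0.75]
m = -0.875, f(m) = 0.9727 (+); new bracket [-0.875, -0.75]
m = -0.8125, f(m) = 0.4429 (+); new bracket [-0.8125, -0.75]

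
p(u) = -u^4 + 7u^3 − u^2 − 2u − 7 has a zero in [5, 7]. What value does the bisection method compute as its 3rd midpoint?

midpoint 6: p = 161 > 0 → [6, 7]
midpoint 6.5: p = 75.0625 > 0 → [6.5, 7]
midpoint 6.75: p = 10.824219 > 0 → [6.75, 7]

6.75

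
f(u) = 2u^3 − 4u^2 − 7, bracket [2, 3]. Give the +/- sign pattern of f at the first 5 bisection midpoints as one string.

f(2.5) = -0.75 < 0, so the root lies in [2.5, 3]
f(2.75) = 4.34375 > 0, so the root lies in [2.5, 2.75]
f(2.625) = 1.613281 > 0, so the root lies in [2.5, 2.625]
f(2.5625) = 0.3872 > 0, so the root lies in [2.5, 2.5625]
f(2.53125) = -0.1923 < 0, so the root lies in [2.53125, 2.5625]

-+++-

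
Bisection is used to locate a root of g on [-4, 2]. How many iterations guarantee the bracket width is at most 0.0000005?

24

Width after n steps is 6/2^n. Need 2^n ≥ 6/0.0000005 = 12000000.
2^23 = 8388608 < 12000000 ≤ 2^24 = 16777216, so n = 24.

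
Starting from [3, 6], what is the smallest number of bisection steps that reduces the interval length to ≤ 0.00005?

16

Width after n steps is 3/2^n. Need 2^n ≥ 3/0.00005 = 60000.
2^15 = 32768 < 60000 ≤ 2^16 = 65536, so n = 16.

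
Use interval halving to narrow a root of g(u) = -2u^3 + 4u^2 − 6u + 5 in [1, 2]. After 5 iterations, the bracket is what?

[1.21875, 1.25]

u = 1.5 gives g = -1.75, negative; keep [1, 1.5]
u = 1.25 gives g = -0.15625, negative; keep [1, 1.25]
u = 1.125 gives g = 0.464844, positive; keep [1.125, 1.25]
u = 1.1875 gives g = 0.1665, positive; keep [1.1875, 1.25]
u = 1.21875 gives g = 0.0084, positive; keep [1.21875, 1.25]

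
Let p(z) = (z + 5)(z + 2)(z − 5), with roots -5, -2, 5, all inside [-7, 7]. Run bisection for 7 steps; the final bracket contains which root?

p(0) = -50 < 0, so the root lies in [0, 7]
p(3.5) = -70.125 < 0, so the root lies in [3.5, 7]
p(5.25) = 18.578125 > 0, so the root lies in [3.5, 5.25]
p(4.375) = -37.3535 < 0, so the root lies in [4.375, 5.25]
p(4.8125) = -12.5339 < 0, so the root lies in [4.8125, 5.25]
p(5.03125) = 2.2041 > 0, so the root lies in [4.8125, 5.03125]
p(4.921875) = -5.3655 < 0, so the root lies in [4.921875, 5.03125]

5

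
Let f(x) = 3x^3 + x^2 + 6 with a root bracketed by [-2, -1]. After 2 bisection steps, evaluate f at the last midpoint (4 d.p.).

1.7031

x = -1.5 gives f = -1.875, negative; keep [-1.5, -1]
x = -1.25 gives f = 1.703125, positive; keep [-1.5, -1.25]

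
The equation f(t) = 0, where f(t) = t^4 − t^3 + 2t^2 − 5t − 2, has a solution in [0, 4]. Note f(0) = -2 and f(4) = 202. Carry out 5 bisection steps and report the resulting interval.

t = 2 gives f = 4, positive; keep [0, 2]
t = 1 gives f = -5, negative; keep [1, 2]
t = 1.5 gives f = -3.3125, negative; keep [1.5, 2]
t = 1.75 gives f = -0.6055, negative; keep [1.75, 2]
t = 1.875 gives f = 1.4241, positive; keep [1.75, 1.875]

[1.75, 1.875]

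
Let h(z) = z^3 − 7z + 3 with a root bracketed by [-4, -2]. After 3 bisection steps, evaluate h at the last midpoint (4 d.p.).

z = -3 gives h = -3, negative; keep [-3, -2]
z = -2.5 gives h = 4.875, positive; keep [-3, -2.5]
z = -2.75 gives h = 1.453125, positive; keep [-3, -2.75]

1.4531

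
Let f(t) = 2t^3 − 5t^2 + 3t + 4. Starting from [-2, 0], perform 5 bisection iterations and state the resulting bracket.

t = -1 gives f = -6, negative; keep [-1, 0]
t = -0.5 gives f = 1, positive; keep [-1, -0.5]
t = -0.75 gives f = -1.90625, negative; keep [-0.75, -0.5]
t = -0.625 gives f = -0.3164, negative; keep [-0.625, -0.5]
t = -0.5625 gives f = 0.3745, positive; keep [-0.625, -0.5625]

[-0.625, -0.5625]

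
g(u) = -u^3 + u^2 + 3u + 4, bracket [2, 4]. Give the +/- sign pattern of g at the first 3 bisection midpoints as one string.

midpoint 3: g = -5 < 0 → [2, 3]
midpoint 2.5: g = 2.125 > 0 → [2.5, 3]
midpoint 2.75: g = -0.984375 < 0 → [2.5, 2.75]

-+-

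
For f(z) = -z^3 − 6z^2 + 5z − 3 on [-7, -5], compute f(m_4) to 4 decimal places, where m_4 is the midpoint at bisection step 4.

midpoint -6: f = -33 < 0 → [-7, -6]
midpoint -6.5: f = -14.375 < 0 → [-7, -6.5]
midpoint -6.75: f = -2.578125 < 0 → [-7, -6.75]
midpoint -6.875: f = 3.9824 > 0 → [-6.875, -6.75]

3.9824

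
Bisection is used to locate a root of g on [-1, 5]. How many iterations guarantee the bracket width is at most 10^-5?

Width after n steps is 6/2^n. Need 2^n ≥ 6/10^-5 = 600000.
2^19 = 524288 < 600000 ≤ 2^20 = 1048576, so n = 20.

20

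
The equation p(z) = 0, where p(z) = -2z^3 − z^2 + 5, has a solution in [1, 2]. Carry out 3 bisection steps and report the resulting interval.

[1.125, 1.25]

m = 1.5, p(m) = -4 (−); new bracket [1, 1.5]
m = 1.25, p(m) = -0.46875 (−); new bracket [1, 1.25]
m = 1.125, p(m) = 0.886719 (+); new bracket [1.125, 1.25]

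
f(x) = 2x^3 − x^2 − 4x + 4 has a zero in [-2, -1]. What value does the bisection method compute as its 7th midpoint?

midpoint -1.5: f = 1 > 0 → [-2, -1.5]
midpoint -1.75: f = -2.78125 < 0 → [-1.75, -1.5]
midpoint -1.625: f = -0.722656 < 0 → [-1.625, -1.5]
midpoint -1.5625: f = 0.1792 > 0 → [-1.625, -1.5625]
midpoint -1.59375: f = -0.2614 < 0 → [-1.59375, -1.5625]
midpoint -1.578125: f = -0.0386 < 0 → [-1.578125, -1.5625]
midpoint -1.5703125: f = 0.071 > 0 → [-1.578125, -1.5703125]

-1.5703125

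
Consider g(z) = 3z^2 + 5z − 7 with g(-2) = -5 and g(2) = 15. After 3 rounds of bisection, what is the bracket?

[0.5, 1]

midpoint 0: g = -7 < 0 → [0, 2]
midpoint 1: g = 1 > 0 → [0, 1]
midpoint 0.5: g = -3.75 < 0 → [0.5, 1]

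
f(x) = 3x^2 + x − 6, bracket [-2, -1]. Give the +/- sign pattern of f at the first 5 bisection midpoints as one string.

-++-+

midpoint -1.5: f = -0.75 < 0 → [-2, -1.5]
midpoint -1.75: f = 1.4375 > 0 → [-1.75, -1.5]
midpoint -1.625: f = 0.296875 > 0 → [-1.625, -1.5]
midpoint -1.5625: f = -0.2383 < 0 → [-1.625, -1.5625]
midpoint -1.59375: f = 0.0264 > 0 → [-1.59375, -1.5625]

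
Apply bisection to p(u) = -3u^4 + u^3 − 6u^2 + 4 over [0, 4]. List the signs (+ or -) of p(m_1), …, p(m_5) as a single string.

midpoint 2: p = -60 < 0 → [0, 2]
midpoint 1: p = -4 < 0 → [0, 1]
midpoint 0.5: p = 2.4375 > 0 → [0.5, 1]
midpoint 0.75: p = 0.0977 > 0 → [0.75, 1]
midpoint 0.875: p = -1.6824 < 0 → [0.75, 0.875]

--++-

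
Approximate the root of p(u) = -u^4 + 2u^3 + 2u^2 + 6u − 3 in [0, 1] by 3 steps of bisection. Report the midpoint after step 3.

0.375

midpoint 0.5: p = 0.6875 > 0 → [0, 0.5]
midpoint 0.25: p = -1.347656 < 0 → [0.25, 0.5]
midpoint 0.375: p = -0.383057 < 0 → [0.375, 0.5]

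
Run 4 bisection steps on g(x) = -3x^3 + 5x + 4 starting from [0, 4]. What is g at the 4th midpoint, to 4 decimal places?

x = 2 gives g = -10, negative; keep [0, 2]
x = 1 gives g = 6, positive; keep [1, 2]
x = 1.5 gives g = 1.375, positive; keep [1.5, 2]
x = 1.75 gives g = -3.3281, negative; keep [1.5, 1.75]

-3.3281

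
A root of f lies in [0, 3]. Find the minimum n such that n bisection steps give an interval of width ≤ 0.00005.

16

Width after n steps is 3/2^n. Need 2^n ≥ 3/0.00005 = 60000.
2^15 = 32768 < 60000 ≤ 2^16 = 65536, so n = 16.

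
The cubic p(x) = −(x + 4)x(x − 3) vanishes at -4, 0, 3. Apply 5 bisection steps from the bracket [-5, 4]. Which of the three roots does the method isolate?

p(-0.5) = -6.125 < 0, so the root lies in [-5, -0.5]
p(-2.75) = -19.765625 < 0, so the root lies in [-5, -2.75]
p(-3.875) = -3.330078 < 0, so the root lies in [-5, -3.875]
p(-4.4375) = 14.4392 > 0, so the root lies in [-4.4375, -3.875]
p(-4.15625) = 4.6474 > 0, so the root lies in [-4.15625, -3.875]

-4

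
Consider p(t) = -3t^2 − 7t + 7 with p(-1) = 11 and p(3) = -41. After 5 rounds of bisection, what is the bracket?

[0.75, 0.875]

p(1) = -3 < 0, so the root lies in [-1, 1]
p(0) = 7 > 0, so the root lies in [0, 1]
p(0.5) = 2.75 > 0, so the root lies in [0.5, 1]
p(0.75) = 0.0625 > 0, so the root lies in [0.75, 1]
p(0.875) = -1.4219 < 0, so the root lies in [0.75, 0.875]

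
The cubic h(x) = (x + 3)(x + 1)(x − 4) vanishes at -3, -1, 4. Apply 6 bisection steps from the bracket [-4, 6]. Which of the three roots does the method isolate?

4

h(1) = -24 < 0, so the root lies in [1, 6]
h(3.5) = -14.625 < 0, so the root lies in [3.5, 6]
h(4.75) = 33.421875 > 0, so the root lies in [3.5, 4.75]
h(4.125) = 4.5645 > 0, so the root lies in [3.5, 4.125]
h(3.8125) = -6.1472 < 0, so the root lies in [3.8125, 4.125]
h(3.96875) = -1.0821 < 0, so the root lies in [3.96875, 4.125]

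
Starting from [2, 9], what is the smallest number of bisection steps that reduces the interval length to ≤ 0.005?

Width after n steps is 7/2^n. Need 2^n ≥ 7/0.005 = 1400.
2^10 = 1024 < 1400 ≤ 2^11 = 2048, so n = 11.

11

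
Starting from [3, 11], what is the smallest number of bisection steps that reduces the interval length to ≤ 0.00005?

Width after n steps is 8/2^n. Need 2^n ≥ 8/0.00005 = 160000.
2^17 = 131072 < 160000 ≤ 2^18 = 262144, so n = 18.

18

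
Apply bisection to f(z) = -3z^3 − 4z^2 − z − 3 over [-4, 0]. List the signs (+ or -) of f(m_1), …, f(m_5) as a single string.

z = -2 gives f = 7, positive; keep [-2, 0]
z = -1 gives f = -3, negative; keep [-2, -1]
z = -1.5 gives f = -0.375, negative; keep [-2, -1.5]
z = -1.75 gives f = 2.5781, positive; keep [-1.75, -1.5]
z = -1.625 gives f = 0.9355, positive; keep [-1.625, -1.5]

+--++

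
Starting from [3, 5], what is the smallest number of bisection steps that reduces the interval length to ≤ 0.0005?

12

Width after n steps is 2/2^n. Need 2^n ≥ 2/0.0005 = 4000.
2^11 = 2048 < 4000 ≤ 2^12 = 4096, so n = 12.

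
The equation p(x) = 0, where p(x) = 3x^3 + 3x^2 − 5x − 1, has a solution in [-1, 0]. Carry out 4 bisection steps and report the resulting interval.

[-0.1875, -0.125]

m = -0.5, p(m) = 1.875 (+); new bracket [-0.5, 0]
m = -0.25, p(m) = 0.390625 (+); new bracket [-0.25, 0]
m = -0.125, p(m) = -0.333984 (−); new bracket [-0.25, -0.125]
m = -0.1875, p(m) = 0.0232 (+); new bracket [-0.1875, -0.125]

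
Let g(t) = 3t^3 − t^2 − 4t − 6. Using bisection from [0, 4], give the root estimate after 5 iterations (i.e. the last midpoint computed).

1.625

t = 2 gives g = 6, positive; keep [0, 2]
t = 1 gives g = -8, negative; keep [1, 2]
t = 1.5 gives g = -4.125, negative; keep [1.5, 2]
t = 1.75 gives g = 0.0156, positive; keep [1.5, 1.75]
t = 1.625 gives g = -2.2676, negative; keep [1.625, 1.75]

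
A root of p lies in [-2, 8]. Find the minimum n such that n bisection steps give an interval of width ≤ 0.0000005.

25

Width after n steps is 10/2^n. Need 2^n ≥ 10/0.0000005 = 20000000.
2^24 = 16777216 < 20000000 ≤ 2^25 = 33554432, so n = 25.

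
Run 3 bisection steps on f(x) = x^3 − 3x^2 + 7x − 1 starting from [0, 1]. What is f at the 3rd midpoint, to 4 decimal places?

-0.1699

f(0.5) = 1.875 > 0, so the root lies in [0, 0.5]
f(0.25) = 0.578125 > 0, so the root lies in [0, 0.25]
f(0.125) = -0.169922 < 0, so the root lies in [0.125, 0.25]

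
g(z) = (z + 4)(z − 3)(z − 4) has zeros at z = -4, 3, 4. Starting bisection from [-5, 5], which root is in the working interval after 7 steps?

-4

midpoint 0: g = 48 > 0 → [-5, 0]
midpoint -2.5: g = 53.625 > 0 → [-5, -2.5]
midpoint -3.75: g = 13.078125 > 0 → [-5, -3.75]
midpoint -4.375: g = -23.1621 < 0 → [-4.375, -3.75]
midpoint -4.0625: g = -3.5588 < 0 → [-4.0625, -3.75]
midpoint -3.90625: g = 5.119 > 0 → [-4.0625, -3.90625]
midpoint -3.984375: g = 0.8713 > 0 → [-4.0625, -3.984375]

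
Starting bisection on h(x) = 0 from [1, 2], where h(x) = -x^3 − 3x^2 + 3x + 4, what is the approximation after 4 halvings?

1.3125

h(1.5) = -1.625 < 0, so the root lies in [1, 1.5]
h(1.25) = 1.109375 > 0, so the root lies in [1.25, 1.5]
h(1.375) = -0.146484 < 0, so the root lies in [1.25, 1.375]
h(1.3125) = 0.5085 > 0, so the root lies in [1.3125, 1.375]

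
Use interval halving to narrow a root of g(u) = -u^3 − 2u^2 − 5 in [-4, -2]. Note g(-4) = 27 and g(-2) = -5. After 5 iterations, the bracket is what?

[-2.75, -2.6875]

midpoint -3: g = 4 > 0 → [-3, -2]
midpoint -2.5: g = -1.875 < 0 → [-3, -2.5]
midpoint -2.75: g = 0.671875 > 0 → [-2.75, -2.5]
midpoint -2.625: g = -0.6934 < 0 → [-2.75, -2.625]
midpoint -2.6875: g = -0.0344 < 0 → [-2.75, -2.6875]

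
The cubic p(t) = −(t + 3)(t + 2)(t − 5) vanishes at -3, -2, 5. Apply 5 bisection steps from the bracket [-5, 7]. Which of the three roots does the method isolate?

p(1) = 48 > 0, so the root lies in [1, 7]
p(4) = 42 > 0, so the root lies in [4, 7]
p(5.5) = -31.875 < 0, so the root lies in [4, 5.5]
p(4.75) = 13.0781 > 0, so the root lies in [4.75, 5.5]
p(5.125) = -7.2363 < 0, so the root lies in [4.75, 5.125]

5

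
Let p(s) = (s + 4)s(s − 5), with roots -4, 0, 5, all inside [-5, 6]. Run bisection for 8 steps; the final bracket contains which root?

s = 0.5 gives p = -10.125, negative; keep [0.5, 6]
s = 3.25 gives p = -41.234375, negative; keep [3.25, 6]
s = 4.625 gives p = -14.958984, negative; keep [4.625, 6]
s = 5.3125 gives p = 15.4602, positive; keep [4.625, 5.3125]
s = 4.96875 gives p = -1.3926, negative; keep [4.96875, 5.3125]
s = 5.140625 gives p = 6.6078, positive; keep [4.96875, 5.140625]
s = 5.0546875 gives p = 2.503, positive; keep [4.96875, 5.0546875]
s = 5.01171875 gives p = 0.5293, positive; keep [4.96875, 5.01171875]

5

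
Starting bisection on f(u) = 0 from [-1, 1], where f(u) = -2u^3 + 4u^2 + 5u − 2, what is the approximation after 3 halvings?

0.25

midpoint 0: f = -2 < 0 → [0, 1]
midpoint 0.5: f = 1.25 > 0 → [0, 0.5]
midpoint 0.25: f = -0.53125 < 0 → [0.25, 0.5]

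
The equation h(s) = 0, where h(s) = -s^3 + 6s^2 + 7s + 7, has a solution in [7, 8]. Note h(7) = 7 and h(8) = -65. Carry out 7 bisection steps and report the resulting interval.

midpoint 7.5: h = -24.875 < 0 → [7, 7.5]
midpoint 7.25: h = -7.953125 < 0 → [7, 7.25]
midpoint 7.125: h = -0.236328 < 0 → [7, 7.125]
midpoint 7.0625: h = 3.4412 > 0 → [7.0625, 7.125]
midpoint 7.09375: h = 1.6173 > 0 → [7.09375, 7.125]
midpoint 7.109375: h = 0.6942 > 0 → [7.109375, 7.125]
midpoint 7.1171875: h = 0.2299 > 0 → [7.1171875, 7.125]

[7.1171875, 7.125]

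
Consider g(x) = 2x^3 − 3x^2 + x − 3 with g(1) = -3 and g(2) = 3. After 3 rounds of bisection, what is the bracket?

x = 1.5 gives g = -1.5, negative; keep [1.5, 2]
x = 1.75 gives g = 0.28125, positive; keep [1.5, 1.75]
x = 1.625 gives g = -0.714844, negative; keep [1.625, 1.75]

[1.625, 1.75]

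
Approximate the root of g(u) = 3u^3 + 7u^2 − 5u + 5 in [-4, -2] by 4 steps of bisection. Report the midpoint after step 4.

-3.125

midpoint -3: g = 2 > 0 → [-4, -3]
midpoint -3.5: g = -20.375 < 0 → [-3.5, -3]
midpoint -3.25: g = -7.796875 < 0 → [-3.25, -3]
midpoint -3.125: g = -2.5684 < 0 → [-3.125, -3]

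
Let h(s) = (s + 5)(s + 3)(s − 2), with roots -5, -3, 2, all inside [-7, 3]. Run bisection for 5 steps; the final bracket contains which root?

2

m = -2, h(m) = -12 (−); new bracket [-2, 3]
m = 0.5, h(m) = -28.875 (−); new bracket [0.5, 3]
m = 1.75, h(m) = -8.015625 (−); new bracket [1.75, 3]
m = 2.375, h(m) = 14.8652 (+); new bracket [1.75, 2.375]
m = 2.0625, h(m) = 2.2346 (+); new bracket [1.75, 2.0625]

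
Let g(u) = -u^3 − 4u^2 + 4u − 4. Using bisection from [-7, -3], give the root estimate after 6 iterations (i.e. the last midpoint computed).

-4.9375

g(-5) = 1 > 0, so the root lies in [-5, -3]
g(-4) = -20 < 0, so the root lies in [-5, -4]
g(-4.5) = -11.875 < 0, so the root lies in [-5, -4.5]
g(-4.75) = -6.0781 < 0, so the root lies in [-5, -4.75]
g(-4.875) = -2.7051 < 0, so the root lies in [-5, -4.875]
g(-4.9375) = -0.8948 < 0, so the root lies in [-5, -4.9375]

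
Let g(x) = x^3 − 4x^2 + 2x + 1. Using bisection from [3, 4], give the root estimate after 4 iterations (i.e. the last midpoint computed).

3.3125

m = 3.5, g(m) = 1.875 (+); new bracket [3, 3.5]
m = 3.25, g(m) = -0.421875 (−); new bracket [3.25, 3.5]
m = 3.375, g(m) = 0.630859 (+); new bracket [3.25, 3.375]
m = 3.3125, g(m) = 0.0813 (+); new bracket [3.25, 3.3125]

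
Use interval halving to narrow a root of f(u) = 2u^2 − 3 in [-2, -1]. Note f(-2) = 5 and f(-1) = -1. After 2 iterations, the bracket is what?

[-1.25, -1]

midpoint -1.5: f = 1.5 > 0 → [-1.5, -1]
midpoint -1.25: f = 0.125 > 0 → [-1.25, -1]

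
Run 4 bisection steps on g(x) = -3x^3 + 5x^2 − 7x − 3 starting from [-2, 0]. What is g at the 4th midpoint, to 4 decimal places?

midpoint -1: g = 12 > 0 → [-1, 0]
midpoint -0.5: g = 2.125 > 0 → [-0.5, 0]
midpoint -0.25: g = -0.890625 < 0 → [-0.5, -0.25]
midpoint -0.375: g = 0.4863 > 0 → [-0.375, -0.25]

0.4863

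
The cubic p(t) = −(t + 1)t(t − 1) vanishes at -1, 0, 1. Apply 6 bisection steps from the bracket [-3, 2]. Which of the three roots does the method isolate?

-1

t = -0.5 gives p = -0.375, negative; keep [-3, -0.5]
t = -1.75 gives p = 3.609375, positive; keep [-1.75, -0.5]
t = -1.125 gives p = 0.298828, positive; keep [-1.125, -0.5]
t = -0.8125 gives p = -0.2761, negative; keep [-1.125, -0.8125]
t = -0.96875 gives p = -0.0596, negative; keep [-1.125, -0.96875]
t = -1.046875 gives p = 0.1004, positive; keep [-1.046875, -0.96875]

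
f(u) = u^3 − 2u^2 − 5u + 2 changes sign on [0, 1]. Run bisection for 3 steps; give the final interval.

u = 0.5 gives f = -0.875, negative; keep [0, 0.5]
u = 0.25 gives f = 0.640625, positive; keep [0.25, 0.5]
u = 0.375 gives f = -0.103516, negative; keep [0.25, 0.375]

[0.25, 0.375]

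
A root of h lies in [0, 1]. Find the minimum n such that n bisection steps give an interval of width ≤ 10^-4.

Width after n steps is 1/2^n. Need 2^n ≥ 1/10^-4 = 10000.
2^13 = 8192 < 10000 ≤ 2^14 = 16384, so n = 14.

14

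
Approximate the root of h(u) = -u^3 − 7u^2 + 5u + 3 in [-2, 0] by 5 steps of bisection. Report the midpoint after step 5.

-0.4375

m = -1, h(m) = -8 (−); new bracket [-1, 0]
m = -0.5, h(m) = -1.125 (−); new bracket [-0.5, 0]
m = -0.25, h(m) = 1.328125 (+); new bracket [-0.5, -0.25]
m = -0.375, h(m) = 0.1934 (+); new bracket [-0.5, -0.375]
m = -0.4375, h(m) = -0.4436 (−); new bracket [-0.4375, -0.375]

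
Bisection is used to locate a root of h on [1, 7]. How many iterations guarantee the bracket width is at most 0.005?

Width after n steps is 6/2^n. Need 2^n ≥ 6/0.005 = 1200.
2^10 = 1024 < 1200 ≤ 2^11 = 2048, so n = 11.

11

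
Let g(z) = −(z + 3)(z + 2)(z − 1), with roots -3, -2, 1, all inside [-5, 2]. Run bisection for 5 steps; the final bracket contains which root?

z = -1.5 gives g = 1.875, positive; keep [-1.5, 2]
z = 0.25 gives g = 5.484375, positive; keep [0.25, 2]
z = 1.125 gives g = -1.611328, negative; keep [0.25, 1.125]
z = 0.6875 gives g = 3.0969, positive; keep [0.6875, 1.125]
z = 0.90625 gives g = 1.0643, positive; keep [0.90625, 1.125]

1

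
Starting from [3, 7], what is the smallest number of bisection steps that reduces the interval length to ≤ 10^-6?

Width after n steps is 4/2^n. Need 2^n ≥ 4/10^-6 = 4000000.
2^21 = 2097152 < 4000000 ≤ 2^22 = 4194304, so n = 22.

22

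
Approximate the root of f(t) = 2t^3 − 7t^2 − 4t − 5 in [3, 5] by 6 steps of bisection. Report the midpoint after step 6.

t = 4 gives f = -5, negative; keep [4, 5]
t = 4.5 gives f = 17.5, positive; keep [4, 4.5]
t = 4.25 gives f = 5.09375, positive; keep [4, 4.25]
t = 4.125 gives f = -0.2305, negative; keep [4.125, 4.25]
t = 4.1875 gives f = 2.3608, positive; keep [4.125, 4.1875]
t = 4.15625 gives f = 1.0477, positive; keep [4.125, 4.15625]

4.15625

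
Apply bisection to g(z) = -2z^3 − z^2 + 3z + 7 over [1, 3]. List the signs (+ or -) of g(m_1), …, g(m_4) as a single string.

-+-+

midpoint 2: g = -7 < 0 → [1, 2]
midpoint 1.5: g = 2.5 > 0 → [1.5, 2]
midpoint 1.75: g = -1.53125 < 0 → [1.5, 1.75]
midpoint 1.625: g = 0.6523 > 0 → [1.625, 1.75]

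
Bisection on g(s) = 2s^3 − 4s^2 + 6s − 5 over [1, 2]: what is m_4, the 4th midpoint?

midpoint 1.5: g = 1.75 > 0 → [1, 1.5]
midpoint 1.25: g = 0.15625 > 0 → [1, 1.25]
midpoint 1.125: g = -0.464844 < 0 → [1.125, 1.25]
midpoint 1.1875: g = -0.1665 < 0 → [1.1875, 1.25]

1.1875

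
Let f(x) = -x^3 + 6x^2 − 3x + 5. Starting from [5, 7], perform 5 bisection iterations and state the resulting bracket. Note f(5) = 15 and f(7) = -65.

f(6) = -13 < 0, so the root lies in [5, 6]
f(5.5) = 3.625 > 0, so the root lies in [5.5, 6]
f(5.75) = -3.984375 < 0, so the root lies in [5.5, 5.75]
f(5.625) = -0.0098 < 0, so the root lies in [5.5, 5.625]
f(5.5625) = 1.8494 > 0, so the root lies in [5.5625, 5.625]

[5.5625, 5.625]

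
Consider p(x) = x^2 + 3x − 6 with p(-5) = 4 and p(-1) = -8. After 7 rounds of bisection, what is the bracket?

[-4.375, -4.34375]

m = -3, p(m) = -6 (−); new bracket [-5, -3]
m = -4, p(m) = -2 (−); new bracket [-5, -4]
m = -4.5, p(m) = 0.75 (+); new bracket [-4.5, -4]
m = -4.25, p(m) = -0.6875 (−); new bracket [-4.5, -4.25]
m = -4.375, p(m) = 0.0156 (+); new bracket [-4.375, -4.25]
m = -4.3125, p(m) = -0.3398 (−); new bracket [-4.375, -4.3125]
m = -4.34375, p(m) = -0.1631 (−); new bracket [-4.375, -4.34375]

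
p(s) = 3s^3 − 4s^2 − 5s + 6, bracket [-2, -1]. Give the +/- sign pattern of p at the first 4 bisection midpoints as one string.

p(-1.5) = -5.625 < 0, so the root lies in [-1.5, -1]
p(-1.25) = 0.140625 > 0, so the root lies in [-1.5, -1.25]
p(-1.375) = -2.486328 < 0, so the root lies in [-1.375, -1.25]
p(-1.3125) = -1.1111 < 0, so the root lies in [-1.3125, -1.25]

-+--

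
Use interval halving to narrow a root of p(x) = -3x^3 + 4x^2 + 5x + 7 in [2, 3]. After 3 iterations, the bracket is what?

p(2.5) = -2.375 < 0, so the root lies in [2, 2.5]
p(2.25) = 4.328125 > 0, so the root lies in [2.25, 2.5]
p(2.375) = 1.248047 > 0, so the root lies in [2.375, 2.5]

[2.375, 2.5]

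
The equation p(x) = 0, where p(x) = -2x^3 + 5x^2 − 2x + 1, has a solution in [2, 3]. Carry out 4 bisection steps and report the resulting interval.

[2.125, 2.1875]

x = 2.5 gives p = -4, negative; keep [2, 2.5]
x = 2.25 gives p = -0.96875, negative; keep [2, 2.25]
x = 2.125 gives p = 0.136719, positive; keep [2.125, 2.25]
x = 2.1875 gives p = -0.3843, negative; keep [2.125, 2.1875]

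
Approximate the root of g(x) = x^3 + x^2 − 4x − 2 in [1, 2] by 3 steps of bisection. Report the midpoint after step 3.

1.875

m = 1.5, g(m) = -2.375 (−); new bracket [1.5, 2]
m = 1.75, g(m) = -0.578125 (−); new bracket [1.75, 2]
m = 1.875, g(m) = 0.607422 (+); new bracket [1.75, 1.875]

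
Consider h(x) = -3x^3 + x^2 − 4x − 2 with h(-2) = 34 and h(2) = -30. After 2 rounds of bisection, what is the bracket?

m = 0, h(m) = -2 (−); new bracket [-2, 0]
m = -1, h(m) = 6 (+); new bracket [-1, 0]

[-1, 0]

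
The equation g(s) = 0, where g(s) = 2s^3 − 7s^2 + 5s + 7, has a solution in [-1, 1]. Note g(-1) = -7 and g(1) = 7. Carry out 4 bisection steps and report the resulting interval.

[-0.75, -0.625]

s = 0 gives g = 7, positive; keep [-1, 0]
s = -0.5 gives g = 2.5, positive; keep [-1, -0.5]
s = -0.75 gives g = -1.53125, negative; keep [-0.75, -0.5]
s = -0.625 gives g = 0.6523, positive; keep [-0.75, -0.625]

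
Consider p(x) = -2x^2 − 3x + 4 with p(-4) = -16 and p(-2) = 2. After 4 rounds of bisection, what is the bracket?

p(-3) = -5 < 0, so the root lies in [-3, -2]
p(-2.5) = -1 < 0, so the root lies in [-2.5, -2]
p(-2.25) = 0.625 > 0, so the root lies in [-2.5, -2.25]
p(-2.375) = -0.1562 < 0, so the root lies in [-2.375, -2.25]

[-2.375, -2.25]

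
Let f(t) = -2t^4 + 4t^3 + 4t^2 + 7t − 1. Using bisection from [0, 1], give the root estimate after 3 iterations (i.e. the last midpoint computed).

0.125

f(0.5) = 3.875 > 0, so the root lies in [0, 0.5]
f(0.25) = 1.054688 > 0, so the root lies in [0, 0.25]
f(0.125) = -0.055176 < 0, so the root lies in [0.125, 0.25]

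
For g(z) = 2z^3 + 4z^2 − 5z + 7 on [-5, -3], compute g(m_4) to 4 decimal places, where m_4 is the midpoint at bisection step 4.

m = -4, g(m) = -37 (−); new bracket [-4, -3]
m = -3.5, g(m) = -12.25 (−); new bracket [-3.5, -3]
m = -3.25, g(m) = -3.15625 (−); new bracket [-3.25, -3]
m = -3.125, g(m) = 0.6523 (+); new bracket [-3.25, -3.125]

0.6523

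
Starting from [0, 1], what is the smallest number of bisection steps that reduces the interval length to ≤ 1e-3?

10

Width after n steps is 1/2^n. Need 2^n ≥ 1/1e-3 = 1000.
2^9 = 512 < 1000 ≤ 2^10 = 1024, so n = 10.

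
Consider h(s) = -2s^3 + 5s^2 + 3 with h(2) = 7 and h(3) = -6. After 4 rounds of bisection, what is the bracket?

[2.6875, 2.75]

midpoint 2.5: h = 3 > 0 → [2.5, 3]
midpoint 2.75: h = -0.78125 < 0 → [2.5, 2.75]
midpoint 2.625: h = 1.277344 > 0 → [2.625, 2.75]
midpoint 2.6875: h = 0.2915 > 0 → [2.6875, 2.75]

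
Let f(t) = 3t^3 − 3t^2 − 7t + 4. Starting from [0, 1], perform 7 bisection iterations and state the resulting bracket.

[0.515625, 0.5234375]

f(0.5) = 0.125 > 0, so the root lies in [0.5, 1]
f(0.75) = -1.671875 < 0, so the root lies in [0.5, 0.75]
f(0.625) = -0.814453 < 0, so the root lies in [0.5, 0.625]
f(0.5625) = -0.3528 < 0, so the root lies in [0.5, 0.5625]
f(0.53125) = -0.1156 < 0, so the root lies in [0.5, 0.53125]
f(0.515625) = 0.0043 > 0, so the root lies in [0.515625, 0.53125]
f(0.5234375) = -0.0558 < 0, so the root lies in [0.515625, 0.5234375]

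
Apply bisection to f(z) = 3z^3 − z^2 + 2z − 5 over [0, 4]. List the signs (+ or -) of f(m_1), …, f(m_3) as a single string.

z = 2 gives f = 19, positive; keep [0, 2]
z = 1 gives f = -1, negative; keep [1, 2]
z = 1.5 gives f = 5.875, positive; keep [1, 1.5]

+-+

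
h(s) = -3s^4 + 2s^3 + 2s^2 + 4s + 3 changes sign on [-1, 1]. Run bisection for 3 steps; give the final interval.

h(0) = 3 > 0, so the root lies in [-1, 0]
h(-0.5) = 1.0625 > 0, so the root lies in [-1, -0.5]
h(-0.75) = -0.667969 < 0, so the root lies in [-0.75, -0.5]

[-0.75, -0.5]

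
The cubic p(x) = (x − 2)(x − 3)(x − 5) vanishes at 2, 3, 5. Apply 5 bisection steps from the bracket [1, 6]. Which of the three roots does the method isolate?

midpoint 3.5: p = -1.125 < 0 → [3.5, 6]
midpoint 4.75: p = -1.203125 < 0 → [4.75, 6]
midpoint 5.375: p = 3.005859 > 0 → [4.75, 5.375]
midpoint 5.0625: p = 0.3948 > 0 → [4.75, 5.0625]
midpoint 4.90625: p = -0.5194 < 0 → [4.90625, 5.0625]

5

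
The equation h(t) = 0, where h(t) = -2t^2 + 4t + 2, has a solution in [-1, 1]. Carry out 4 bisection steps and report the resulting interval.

m = 0, h(m) = 2 (+); new bracket [-1, 0]
m = -0.5, h(m) = -0.5 (−); new bracket [-0.5, 0]
m = -0.25, h(m) = 0.875 (+); new bracket [-0.5, -0.25]
m = -0.375, h(m) = 0.2188 (+); new bracket [-0.5, -0.375]

[-0.5, -0.375]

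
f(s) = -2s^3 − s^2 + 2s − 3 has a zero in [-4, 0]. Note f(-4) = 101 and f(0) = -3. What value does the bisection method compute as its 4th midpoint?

midpoint -2: f = 5 > 0 → [-2, 0]
midpoint -1: f = -4 < 0 → [-2, -1]
midpoint -1.5: f = -1.5 < 0 → [-2, -1.5]
midpoint -1.75: f = 1.1562 > 0 → [-1.75, -1.5]

-1.75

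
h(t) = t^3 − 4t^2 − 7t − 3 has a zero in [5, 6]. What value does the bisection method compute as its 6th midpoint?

5.390625

t = 5.5 gives h = 3.875, positive; keep [5, 5.5]
t = 5.25 gives h = -5.296875, negative; keep [5.25, 5.5]
t = 5.375 gives h = -0.900391, negative; keep [5.375, 5.5]
t = 5.4375 gives h = 1.4392, positive; keep [5.375, 5.4375]
t = 5.40625 gives h = 0.2575, positive; keep [5.375, 5.40625]
t = 5.390625 gives h = -0.3244, negative; keep [5.390625, 5.40625]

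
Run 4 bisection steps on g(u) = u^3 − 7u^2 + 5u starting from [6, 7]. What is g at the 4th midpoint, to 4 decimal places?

-0.1692

m = 6.5, g(m) = 11.375 (+); new bracket [6, 6.5]
m = 6.25, g(m) = 1.953125 (+); new bracket [6, 6.25]
m = 6.125, g(m) = -2.201172 (−); new bracket [6.125, 6.25]
m = 6.1875, g(m) = -0.1692 (−); new bracket [6.1875, 6.25]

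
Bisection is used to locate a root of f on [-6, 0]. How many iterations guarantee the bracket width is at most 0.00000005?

27

Width after n steps is 6/2^n. Need 2^n ≥ 6/0.00000005 = 120000000.
2^26 = 67108864 < 120000000 ≤ 2^27 = 134217728, so n = 27.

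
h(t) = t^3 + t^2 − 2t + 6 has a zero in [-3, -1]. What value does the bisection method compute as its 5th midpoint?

-2.6875

midpoint -2: h = 6 > 0 → [-3, -2]
midpoint -2.5: h = 1.625 > 0 → [-3, -2.5]
midpoint -2.75: h = -1.734375 < 0 → [-2.75, -2.5]
midpoint -2.625: h = 0.0527 > 0 → [-2.75, -2.625]
midpoint -2.6875: h = -0.8132 < 0 → [-2.6875, -2.625]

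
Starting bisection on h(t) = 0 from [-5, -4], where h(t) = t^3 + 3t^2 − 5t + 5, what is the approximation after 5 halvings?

m = -4.5, h(m) = -2.875 (−); new bracket [-4.5, -4]
m = -4.25, h(m) = 3.671875 (+); new bracket [-4.5, -4.25]
m = -4.375, h(m) = 0.556641 (+); new bracket [-4.5, -4.375]
m = -4.4375, h(m) = -1.1189 (−); new bracket [-4.4375, -4.375]
m = -4.40625, h(m) = -0.2711 (−); new bracket [-4.40625, -4.375]

-4.40625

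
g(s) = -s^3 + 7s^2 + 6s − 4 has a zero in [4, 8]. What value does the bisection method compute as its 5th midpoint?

7.625

s = 6 gives g = 68, positive; keep [6, 8]
s = 7 gives g = 38, positive; keep [7, 8]
s = 7.5 gives g = 12.875, positive; keep [7.5, 8]
s = 7.75 gives g = -2.5469, negative; keep [7.5, 7.75]
s = 7.625 gives g = 5.4121, positive; keep [7.625, 7.75]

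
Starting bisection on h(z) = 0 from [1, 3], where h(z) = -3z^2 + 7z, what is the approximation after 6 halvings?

2.34375

midpoint 2: h = 2 > 0 → [2, 3]
midpoint 2.5: h = -1.25 < 0 → [2, 2.5]
midpoint 2.25: h = 0.5625 > 0 → [2.25, 2.5]
midpoint 2.375: h = -0.2969 < 0 → [2.25, 2.375]
midpoint 2.3125: h = 0.1445 > 0 → [2.3125, 2.375]
midpoint 2.34375: h = -0.0732 < 0 → [2.3125, 2.34375]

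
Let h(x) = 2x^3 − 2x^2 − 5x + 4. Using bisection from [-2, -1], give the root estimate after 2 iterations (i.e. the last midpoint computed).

h(-1.5) = 0.25 > 0, so the root lies in [-2, -1.5]
h(-1.75) = -4.09375 < 0, so the root lies in [-1.75, -1.5]

-1.75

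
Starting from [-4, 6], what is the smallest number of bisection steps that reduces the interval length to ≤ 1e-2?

10

Width after n steps is 10/2^n. Need 2^n ≥ 10/1e-2 = 1000.
2^9 = 512 < 1000 ≤ 2^10 = 1024, so n = 10.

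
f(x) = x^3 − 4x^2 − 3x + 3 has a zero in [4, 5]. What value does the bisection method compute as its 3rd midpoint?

4.625

m = 4.5, f(m) = -0.375 (−); new bracket [4.5, 5]
m = 4.75, f(m) = 5.671875 (+); new bracket [4.5, 4.75]
m = 4.625, f(m) = 2.494141 (+); new bracket [4.5, 4.625]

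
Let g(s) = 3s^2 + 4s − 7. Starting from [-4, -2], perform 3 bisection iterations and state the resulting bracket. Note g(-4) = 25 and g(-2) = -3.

s = -3 gives g = 8, positive; keep [-3, -2]
s = -2.5 gives g = 1.75, positive; keep [-2.5, -2]
s = -2.25 gives g = -0.8125, negative; keep [-2.5, -2.25]

[-2.5, -2.25]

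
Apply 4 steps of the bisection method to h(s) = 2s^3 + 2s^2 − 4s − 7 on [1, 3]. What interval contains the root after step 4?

[1.5, 1.625]

s = 2 gives h = 9, positive; keep [1, 2]
s = 1.5 gives h = -1.75, negative; keep [1.5, 2]
s = 1.75 gives h = 2.84375, positive; keep [1.5, 1.75]
s = 1.625 gives h = 0.3633, positive; keep [1.5, 1.625]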